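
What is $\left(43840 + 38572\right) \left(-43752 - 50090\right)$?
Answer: $-7733706904$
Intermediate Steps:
$\left(43840 + 38572\right) \left(-43752 - 50090\right) = 82412 \left(-93842\right) = -7733706904$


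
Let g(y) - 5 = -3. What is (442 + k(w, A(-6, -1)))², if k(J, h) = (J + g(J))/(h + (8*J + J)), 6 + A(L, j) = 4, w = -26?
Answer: 680375056/3481 ≈ 1.9545e+5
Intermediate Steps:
A(L, j) = -2 (A(L, j) = -6 + 4 = -2)
g(y) = 2 (g(y) = 5 - 3 = 2)
k(J, h) = (2 + J)/(h + 9*J) (k(J, h) = (J + 2)/(h + (8*J + J)) = (2 + J)/(h + 9*J))
(442 + k(w, A(-6, -1)))² = (442 + (2 - 26)/(-2 + 9*(-26)))² = (442 - 24/(-2 - 234))² = (442 - 24/(-236))² = (442 - 1/236*(-24))² = (442 + 6/59)² = (26084/59)² = 680375056/3481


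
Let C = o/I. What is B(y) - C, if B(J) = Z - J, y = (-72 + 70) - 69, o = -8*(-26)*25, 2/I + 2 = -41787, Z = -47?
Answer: 108651424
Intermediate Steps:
I = -2/41789 (I = 2/(-2 - 41787) = 2/(-41789) = 2*(-1/41789) = -2/41789 ≈ -4.7860e-5)
o = 5200 (o = 208*25 = 5200)
y = -71 (y = -2 - 69 = -71)
B(J) = -47 - J
C = -108651400 (C = 5200/(-2/41789) = 5200*(-41789/2) = -108651400)
B(y) - C = (-47 - 1*(-71)) - 1*(-108651400) = (-47 + 71) + 108651400 = 24 + 108651400 = 108651424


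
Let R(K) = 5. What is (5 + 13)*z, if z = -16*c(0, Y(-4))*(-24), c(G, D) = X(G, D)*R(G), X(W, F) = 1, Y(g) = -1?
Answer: 34560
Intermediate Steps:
c(G, D) = 5 (c(G, D) = 1*5 = 5)
z = 1920 (z = -16*5*(-24) = -80*(-24) = 1920)
(5 + 13)*z = (5 + 13)*1920 = 18*1920 = 34560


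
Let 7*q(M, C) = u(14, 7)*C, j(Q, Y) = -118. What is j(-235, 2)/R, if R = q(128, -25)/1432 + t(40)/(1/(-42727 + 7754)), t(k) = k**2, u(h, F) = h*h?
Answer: 42244/20032534575 ≈ 2.1088e-6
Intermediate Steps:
u(h, F) = h**2
q(M, C) = 28*C (q(M, C) = (14**2*C)/7 = (196*C)/7 = 28*C)
R = -20032534575/358 (R = (28*(-25))/1432 + 40**2/(1/(-42727 + 7754)) = -700*1/1432 + 1600/(1/(-34973)) = -175/358 + 1600/(-1/34973) = -175/358 + 1600*(-34973) = -175/358 - 55956800 = -20032534575/358 ≈ -5.5957e+7)
j(-235, 2)/R = -118/(-20032534575/358) = -118*(-358/20032534575) = 42244/20032534575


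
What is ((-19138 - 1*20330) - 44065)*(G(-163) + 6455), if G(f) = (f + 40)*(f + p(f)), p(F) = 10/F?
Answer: -360978002606/163 ≈ -2.2146e+9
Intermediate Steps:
G(f) = (40 + f)*(f + 10/f) (G(f) = (f + 40)*(f + 10/f) = (40 + f)*(f + 10/f))
((-19138 - 1*20330) - 44065)*(G(-163) + 6455) = ((-19138 - 1*20330) - 44065)*((10 + (-163)² + 40*(-163) + 400/(-163)) + 6455) = ((-19138 - 20330) - 44065)*((10 + 26569 - 6520 + 400*(-1/163)) + 6455) = (-39468 - 44065)*((10 + 26569 - 6520 - 400/163) + 6455) = -83533*(3269217/163 + 6455) = -83533*4321382/163 = -360978002606/163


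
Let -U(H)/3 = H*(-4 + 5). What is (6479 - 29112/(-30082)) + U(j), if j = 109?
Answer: 92546788/15041 ≈ 6153.0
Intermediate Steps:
U(H) = -3*H (U(H) = -3*H*(-4 + 5) = -3*H)
(6479 - 29112/(-30082)) + U(j) = (6479 - 29112/(-30082)) - 3*109 = (6479 - 29112*(-1/30082)) - 327 = (6479 + 14556/15041) - 327 = 97465195/15041 - 327 = 92546788/15041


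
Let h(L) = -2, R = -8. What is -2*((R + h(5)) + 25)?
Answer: -30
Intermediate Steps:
-2*((R + h(5)) + 25) = -2*((-8 - 2) + 25) = -2*(-10 + 25) = -2*15 = -30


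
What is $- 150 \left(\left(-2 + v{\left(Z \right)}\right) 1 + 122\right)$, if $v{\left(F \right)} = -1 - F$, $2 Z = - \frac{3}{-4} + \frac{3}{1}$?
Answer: $- \frac{70275}{4} \approx -17569.0$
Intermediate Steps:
$Z = \frac{15}{8}$ ($Z = \frac{- \frac{3}{-4} + \frac{3}{1}}{2} = \frac{\left(-3\right) \left(- \frac{1}{4}\right) + 3 \cdot 1}{2} = \frac{\frac{3}{4} + 3}{2} = \frac{1}{2} \cdot \frac{15}{4} = \frac{15}{8} \approx 1.875$)
$- 150 \left(\left(-2 + v{\left(Z \right)}\right) 1 + 122\right) = - 150 \left(\left(-2 - \frac{23}{8}\right) 1 + 122\right) = - 150 \left(\left(- \frac{39}{8}\right) 1 + 122\right) = - 150 \left(- \frac{39}{8} + 122\right) = \left(-150\right) \frac{937}{8} = - \frac{70275}{4}$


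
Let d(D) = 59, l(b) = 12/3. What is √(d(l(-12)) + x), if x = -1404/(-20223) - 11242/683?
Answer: √11150989623137/511567 ≈ 6.5276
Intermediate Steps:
l(b) = 4 (l(b) = 12*(⅓) = 4)
x = -8384742/511567 (x = -1404*(-1/20223) - 11242*1/683 = 52/749 - 11242/683 = -8384742/511567 ≈ -16.390)
√(d(l(-12)) + x) = √(59 - 8384742/511567) = √(21797711/511567) = √11150989623137/511567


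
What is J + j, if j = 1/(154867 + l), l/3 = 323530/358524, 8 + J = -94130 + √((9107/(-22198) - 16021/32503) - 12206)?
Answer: -871161005000900/9254084483 + I*√6354481057626326476742/721501594 ≈ -94138.0 + 110.48*I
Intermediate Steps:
J = -94138 + I*√6354481057626326476742/721501594 (J = -8 + (-94130 + √((9107/(-22198) - 16021/32503) - 12206)) = -8 + (-94130 + √((9107*(-1/22198) - 16021*1/32503) - 12206)) = -8 + (-94130 + √((-9107/22198 - 16021/32503) - 12206)) = -8 + (-94130 + √(-651638979/721501594 - 12206)) = -8 + (-94130 + √(-8807300095343/721501594)) = -8 + (-94130 + I*√6354481057626326476742/721501594) = -94138 + I*√6354481057626326476742/721501594 ≈ -94138.0 + 110.48*I)
l = 161765/59754 (l = 3*(323530/358524) = 3*(323530*(1/358524)) = 3*(161765/179262) = 161765/59754 ≈ 2.7072)
j = 59754/9254084483 (j = 1/(154867 + 161765/59754) = 1/(9254084483/59754) = 59754/9254084483 ≈ 6.4570e-6)
J + j = (-94138 + I*√6354481057626326476742/721501594) + 59754/9254084483 = -871161005000900/9254084483 + I*√6354481057626326476742/721501594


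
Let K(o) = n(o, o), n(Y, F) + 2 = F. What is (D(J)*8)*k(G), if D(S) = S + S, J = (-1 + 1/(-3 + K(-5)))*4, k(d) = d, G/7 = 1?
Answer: -2464/5 ≈ -492.80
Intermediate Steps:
n(Y, F) = -2 + F
G = 7 (G = 7*1 = 7)
K(o) = -2 + o
J = -22/5 (J = (-1 + 1/(-3 + (-2 - 5)))*4 = (-1 + 1/(-3 - 7))*4 = (-1 + 1/(-10))*4 = (-1 - 1/10)*4 = -11/10*4 = -22/5 ≈ -4.4000)
D(S) = 2*S
(D(J)*8)*k(G) = ((2*(-22/5))*8)*7 = -44/5*8*7 = -352/5*7 = -2464/5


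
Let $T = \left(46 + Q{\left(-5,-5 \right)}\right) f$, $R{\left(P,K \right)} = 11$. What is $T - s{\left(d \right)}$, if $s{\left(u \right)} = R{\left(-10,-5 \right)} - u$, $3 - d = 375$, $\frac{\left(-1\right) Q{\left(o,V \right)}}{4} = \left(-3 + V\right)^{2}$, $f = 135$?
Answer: $-28733$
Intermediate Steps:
$Q{\left(o,V \right)} = - 4 \left(-3 + V\right)^{2}$
$d = -372$ ($d = 3 - 375 = -372$)
$s{\left(u \right)} = 11 - u$
$T = -28350$ ($T = \left(46 - 4 \left(-3 - 5\right)^{2}\right) 135 = \left(46 - 4 \left(-8\right)^{2}\right) 135 = \left(46 - 256\right) 135 = \left(-210\right) 135 = -28350$)
$T - s{\left(d \right)} = -28350 - \left(11 - -372\right) = -28350 - \left(11 + 372\right) = -28350 - 383 = -28733$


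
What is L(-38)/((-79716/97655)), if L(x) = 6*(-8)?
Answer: 390620/6643 ≈ 58.802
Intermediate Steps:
L(x) = -48
L(-38)/((-79716/97655)) = -48/((-79716/97655)) = -48/((-79716*1/97655)) = -48/(-79716/97655) = -48*(-97655/79716) = 390620/6643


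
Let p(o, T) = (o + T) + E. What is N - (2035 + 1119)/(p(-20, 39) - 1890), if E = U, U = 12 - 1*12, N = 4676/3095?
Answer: 18510426/5790745 ≈ 3.1966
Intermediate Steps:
N = 4676/3095 (N = 4676*(1/3095) = 4676/3095 ≈ 1.5108)
U = 0 (U = 12 - 12 = 0)
E = 0
p(o, T) = T + o (p(o, T) = (o + T) + 0 = (T + o) + 0 = T + o)
N - (2035 + 1119)/(p(-20, 39) - 1890) = 4676/3095 - (2035 + 1119)/((39 - 20) - 1890) = 4676/3095 - 3154/(19 - 1890) = 4676/3095 - 3154/(-1871) = 4676/3095 - 3154*(-1)/1871 = 4676/3095 - 1*(-3154/1871) = 4676/3095 + 3154/1871 = 18510426/5790745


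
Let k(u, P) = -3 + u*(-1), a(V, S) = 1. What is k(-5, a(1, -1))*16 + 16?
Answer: 48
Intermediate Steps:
k(u, P) = -3 - u
k(-5, a(1, -1))*16 + 16 = (-3 - 1*(-5))*16 + 16 = (-3 + 5)*16 + 16 = 2*16 + 16 = 32 + 16 = 48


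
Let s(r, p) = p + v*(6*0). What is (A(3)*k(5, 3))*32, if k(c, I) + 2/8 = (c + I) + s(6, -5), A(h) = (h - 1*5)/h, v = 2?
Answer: -176/3 ≈ -58.667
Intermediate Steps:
s(r, p) = p (s(r, p) = p + 2*(6*0) = p + 2*0 = p + 0 = p)
A(h) = (-5 + h)/h (A(h) = (h - 5)/h = (-5 + h)/h)
k(c, I) = -21/4 + I + c (k(c, I) = -1/4 + ((c + I) - 5) = -1/4 + ((I + c) - 5) = -1/4 + (-5 + I + c) = -21/4 + I + c)
(A(3)*k(5, 3))*32 = (((-5 + 3)/3)*(-21/4 + 3 + 5))*32 = (((1/3)*(-2))*(11/4))*32 = -2/3*11/4*32 = -11/6*32 = -176/3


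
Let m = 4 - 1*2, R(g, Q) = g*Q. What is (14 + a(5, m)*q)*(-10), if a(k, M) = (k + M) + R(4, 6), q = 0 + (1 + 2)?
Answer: -1070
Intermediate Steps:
R(g, Q) = Q*g
q = 3 (q = 0 + 3 = 3)
m = 2 (m = 4 - 2 = 2)
a(k, M) = 24 + M + k (a(k, M) = (k + M) + 6*4 = (M + k) + 24 = 24 + M + k)
(14 + a(5, m)*q)*(-10) = (14 + (24 + 2 + 5)*3)*(-10) = (14 + 31*3)*(-10) = (14 + 93)*(-10) = 107*(-10) = -1070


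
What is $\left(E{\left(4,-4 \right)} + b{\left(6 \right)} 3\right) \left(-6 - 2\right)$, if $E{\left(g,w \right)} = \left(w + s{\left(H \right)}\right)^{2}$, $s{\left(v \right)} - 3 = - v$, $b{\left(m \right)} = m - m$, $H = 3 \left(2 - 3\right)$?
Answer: $-32$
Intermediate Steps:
$H = -3$ ($H = 3 \left(-1\right) = -3$)
$b{\left(m \right)} = 0$
$s{\left(v \right)} = 3 - v$
$E{\left(g,w \right)} = \left(6 + w\right)^{2}$ ($E{\left(g,w \right)} = \left(w + \left(3 - -3\right)\right)^{2} = \left(w + \left(3 + 3\right)\right)^{2} = \left(w + 6\right)^{2} = \left(6 + w\right)^{2}$)
$\left(E{\left(4,-4 \right)} + b{\left(6 \right)} 3\right) \left(-6 - 2\right) = \left(\left(6 - 4\right)^{2} + 0 \cdot 3\right) \left(-6 - 2\right) = \left(2^{2} + 0\right) \left(-8\right) = \left(4 + 0\right) \left(-8\right) = 4 \left(-8\right) = -32$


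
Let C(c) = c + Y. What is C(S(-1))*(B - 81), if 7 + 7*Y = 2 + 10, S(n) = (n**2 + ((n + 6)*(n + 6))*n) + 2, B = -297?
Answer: 8046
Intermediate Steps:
S(n) = 2 + n**2 + n*(6 + n)**2 (S(n) = (n**2 + ((6 + n)*(6 + n))*n) + 2 = (n**2 + (6 + n)**2*n) + 2 = (n**2 + n*(6 + n)**2) + 2 = 2 + n**2 + n*(6 + n)**2)
Y = 5/7 (Y = -1 + (2 + 10)/7 = -1 + (1/7)*12 = -1 + 12/7 = 5/7 ≈ 0.71429)
C(c) = 5/7 + c (C(c) = c + 5/7 = 5/7 + c)
C(S(-1))*(B - 81) = (5/7 + (2 + (-1)**2 - (6 - 1)**2))*(-297 - 81) = (5/7 + (2 + 1 - 1*5**2))*(-378) = (5/7 + (2 + 1 - 1*25))*(-378) = (5/7 + (2 + 1 - 25))*(-378) = (5/7 - 22)*(-378) = -149/7*(-378) = 8046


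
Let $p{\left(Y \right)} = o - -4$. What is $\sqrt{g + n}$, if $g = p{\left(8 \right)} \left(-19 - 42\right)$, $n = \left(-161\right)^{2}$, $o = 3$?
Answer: $\sqrt{25494} \approx 159.67$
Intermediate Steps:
$p{\left(Y \right)} = 7$ ($p{\left(Y \right)} = 3 - -4 = 3 + 4 = 7$)
$n = 25921$
$g = -427$ ($g = 7 \left(-19 - 42\right) = 7 \left(-61\right) = -427$)
$\sqrt{g + n} = \sqrt{-427 + 25921} = \sqrt{25494}$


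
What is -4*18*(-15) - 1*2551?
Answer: -1471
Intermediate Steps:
-4*18*(-15) - 1*2551 = -72*(-15) - 2551 = 1080 - 2551 = -1471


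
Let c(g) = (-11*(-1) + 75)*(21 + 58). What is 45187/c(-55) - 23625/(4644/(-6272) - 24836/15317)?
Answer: 771499780255499/77079132538 ≈ 10009.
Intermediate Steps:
c(g) = 6794 (c(g) = (11 + 75)*79 = 86*79 = 6794)
45187/c(-55) - 23625/(4644/(-6272) - 24836/15317) = 45187/6794 - 23625/(4644/(-6272) - 24836/15317) = 45187*(1/6794) - 23625/(4644*(-1/6272) - 24836*1/15317) = 45187/6794 - 23625/(-1161/1568 - 24836/15317) = 45187/6794 - 23625/(-56725885/24017056) = 45187/6794 - 23625*(-24017056/56725885) = 45187/6794 + 113480589600/11345177 = 771499780255499/77079132538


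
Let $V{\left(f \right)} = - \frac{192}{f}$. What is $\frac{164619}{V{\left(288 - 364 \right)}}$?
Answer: $\frac{1042587}{16} \approx 65162.0$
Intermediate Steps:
$\frac{164619}{V{\left(288 - 364 \right)}} = \frac{164619}{\left(-192\right) \frac{1}{288 - 364}} = \frac{164619}{\left(-192\right) \frac{1}{-76}} = \frac{164619}{\left(-192\right) \left(- \frac{1}{76}\right)} = \frac{164619}{\frac{48}{19}} = 164619 \cdot \frac{19}{48} = \frac{1042587}{16}$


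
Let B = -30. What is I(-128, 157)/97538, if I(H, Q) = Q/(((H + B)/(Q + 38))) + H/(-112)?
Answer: -213041/107877028 ≈ -0.0019749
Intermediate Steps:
I(H, Q) = -H/112 + Q*(38 + Q)/(-30 + H) (I(H, Q) = Q/(((H - 30)/(Q + 38))) + H/(-112) = Q/(((-30 + H)/(38 + Q))) + H*(-1/112) = Q/(((-30 + H)/(38 + Q))) - H/112 = Q*((38 + Q)/(-30 + H)) - H/112 = Q*(38 + Q)/(-30 + H) - H/112 = -H/112 + Q*(38 + Q)/(-30 + H))
I(-128, 157)/97538 = ((-1*(-128)² + 30*(-128) + 112*157² + 4256*157)/(112*(-30 - 128)))/97538 = ((1/112)*(-1*16384 - 3840 + 112*24649 + 668192)/(-158))*(1/97538) = ((1/112)*(-1/158)*(-16384 - 3840 + 2760688 + 668192))*(1/97538) = ((1/112)*(-1/158)*3408656)*(1/97538) = -213041/1106*1/97538 = -213041/107877028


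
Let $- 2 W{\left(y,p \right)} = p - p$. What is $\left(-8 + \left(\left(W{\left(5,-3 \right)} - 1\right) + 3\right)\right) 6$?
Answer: $-36$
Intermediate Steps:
$W{\left(y,p \right)} = 0$ ($W{\left(y,p \right)} = - \frac{p - p}{2} = \left(- \frac{1}{2}\right) 0 = 0$)
$\left(-8 + \left(\left(W{\left(5,-3 \right)} - 1\right) + 3\right)\right) 6 = \left(-8 + \left(\left(0 - 1\right) + 3\right)\right) 6 = \left(-8 + \left(-1 + 3\right)\right) 6 = \left(-8 + 2\right) 6 = \left(-6\right) 6 = -36$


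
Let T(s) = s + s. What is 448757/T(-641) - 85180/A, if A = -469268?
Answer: -52619524779/150400394 ≈ -349.86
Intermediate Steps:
T(s) = 2*s
448757/T(-641) - 85180/A = 448757/((2*(-641))) - 85180/(-469268) = 448757/(-1282) - 85180*(-1/469268) = 448757*(-1/1282) + 21295/117317 = -448757/1282 + 21295/117317 = -52619524779/150400394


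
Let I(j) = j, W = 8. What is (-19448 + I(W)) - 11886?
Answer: -31326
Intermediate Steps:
(-19448 + I(W)) - 11886 = (-19448 + 8) - 11886 = -19440 - 11886 = -31326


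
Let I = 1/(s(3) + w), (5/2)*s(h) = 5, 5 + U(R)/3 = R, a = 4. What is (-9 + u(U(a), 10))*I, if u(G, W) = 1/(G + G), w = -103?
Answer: 55/606 ≈ 0.090759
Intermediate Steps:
U(R) = -15 + 3*R
s(h) = 2 (s(h) = (⅖)*5 = 2)
u(G, W) = 1/(2*G)
I = -1/101 (I = 1/(2 - 103) = 1/(-101) = -1/101 ≈ -0.0099010)
(-9 + u(U(a), 10))*I = (-9 + 1/(2*(-15 + 3*4)))*(-1/101) = (-9 + 1/(2*(-15 + 12)))*(-1/101) = (-9 + (½)/(-3))*(-1/101) = (-9 + (½)*(-⅓))*(-1/101) = (-9 - ⅙)*(-1/101) = -55/6*(-1/101) = 55/606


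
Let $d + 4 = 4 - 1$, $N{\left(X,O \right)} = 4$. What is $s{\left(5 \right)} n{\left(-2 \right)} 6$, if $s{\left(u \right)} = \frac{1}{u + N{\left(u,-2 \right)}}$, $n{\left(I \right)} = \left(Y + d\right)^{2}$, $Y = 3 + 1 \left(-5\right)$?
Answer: $6$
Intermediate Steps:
$Y = -2$ ($Y = 3 - 5 = -2$)
$d = -1$ ($d = -4 + \left(4 - 1\right) = -4 + 3 = -1$)
$n{\left(I \right)} = 9$ ($n{\left(I \right)} = \left(-2 - 1\right)^{2} = \left(-3\right)^{2} = 9$)
$s{\left(u \right)} = \frac{1}{4 + u}$ ($s{\left(u \right)} = \frac{1}{u + 4} = \frac{1}{4 + u}$)
$s{\left(5 \right)} n{\left(-2 \right)} 6 = \frac{1}{4 + 5} \cdot 9 \cdot 6 = \frac{1}{9} \cdot 9 \cdot 6 = 1 \cdot 6 = 6$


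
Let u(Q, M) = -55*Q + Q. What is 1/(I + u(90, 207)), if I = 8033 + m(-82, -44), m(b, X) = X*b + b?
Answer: 1/6699 ≈ 0.00014928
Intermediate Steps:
m(b, X) = b + X*b
u(Q, M) = -54*Q
I = 11559 (I = 8033 - 82*(1 - 44) = 8033 - 82*(-43) = 8033 + 3526 = 11559)
1/(I + u(90, 207)) = 1/(11559 - 54*90) = 1/(11559 - 4860) = 1/6699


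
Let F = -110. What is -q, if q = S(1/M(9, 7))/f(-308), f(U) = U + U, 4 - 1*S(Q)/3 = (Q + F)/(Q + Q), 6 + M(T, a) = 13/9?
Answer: -4447/3696 ≈ -1.2032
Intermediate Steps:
M(T, a) = -41/9 (M(T, a) = -6 + 13/9 = -41/9)
S(Q) = 12 - 3*(-110 + Q)/(2*Q) (S(Q) = 12 - 3*(Q - 110)/(Q + Q) = 12 - 3*(-110 + Q)/(2*Q))
f(U) = 2*U
q = 4447/3696 (q = (21/2 + 165/(1/(-41/9)))/((2*(-308))) = (21/2 + 165/(-9/41))/(-616) = (21/2 + 165*(-41/9))*(-1/616) = (21/2 - 2255/3)*(-1/616) = -4447/6*(-1/616) = 4447/3696 ≈ 1.2032)
-q = -1*4447/3696 = -4447/3696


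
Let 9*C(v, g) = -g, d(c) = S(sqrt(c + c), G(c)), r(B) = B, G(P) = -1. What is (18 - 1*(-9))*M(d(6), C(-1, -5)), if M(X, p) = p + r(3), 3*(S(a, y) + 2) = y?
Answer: 96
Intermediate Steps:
S(a, y) = -2 + y/3
d(c) = -7/3 (d(c) = -2 + (1/3)*(-1) = -2 - 1/3 = -7/3)
C(v, g) = -g/9 (C(v, g) = (-g)/9 = -g/9)
M(X, p) = 3 + p (M(X, p) = p + 3 = 3 + p)
(18 - 1*(-9))*M(d(6), C(-1, -5)) = (18 - 1*(-9))*(3 - 1/9*(-5)) = (18 + 9)*(3 + 5/9) = 27*(32/9) = 96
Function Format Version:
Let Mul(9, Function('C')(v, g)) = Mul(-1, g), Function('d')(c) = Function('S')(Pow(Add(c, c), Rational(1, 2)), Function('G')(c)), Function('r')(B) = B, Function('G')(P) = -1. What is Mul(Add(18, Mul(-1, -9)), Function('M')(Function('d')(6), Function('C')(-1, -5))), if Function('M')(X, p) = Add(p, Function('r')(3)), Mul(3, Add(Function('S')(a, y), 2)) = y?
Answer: 96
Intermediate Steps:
Function('S')(a, y) = Add(-2, Mul(Rational(1, 3), y))
Function('d')(c) = Rational(-7, 3) (Function('d')(c) = Add(-2, Mul(Rational(1, 3), -1)) = Add(-2, Rational(-1, 3)) = Rational(-7, 3))
Function('C')(v, g) = Mul(Rational(-1, 9), g) (Function('C')(v, g) = Mul(Rational(1, 9), Mul(-1, g)) = Mul(Rational(-1, 9), g))
Function('M')(X, p) = Add(3, p) (Function('M')(X, p) = Add(p, 3) = Add(3, p))
Mul(Add(18, Mul(-1, -9)), Function('M')(Function('d')(6), Function('C')(-1, -5))) = Mul(Add(18, Mul(-1, -9)), Add(3, Mul(Rational(-1, 9), -5))) = Mul(Add(18, 9), Add(3, Rational(5, 9))) = Mul(27, Rational(32, 9)) = 96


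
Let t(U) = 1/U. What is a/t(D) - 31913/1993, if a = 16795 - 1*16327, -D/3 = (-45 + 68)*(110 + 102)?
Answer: -13643918585/1993 ≈ -6.8459e+6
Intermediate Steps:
D = -14628 (D = -3*(-45 + 68)*(110 + 102) = -69*212 = -3*4876 = -14628)
a = 468 (a = 16795 - 16327 = 468)
a/t(D) - 31913/1993 = 468/(1/(-14628)) - 31913/1993 = 468/(-1/14628) - 31913*1/1993 = 468*(-14628) - 31913/1993 = -6845904 - 31913/1993 = -13643918585/1993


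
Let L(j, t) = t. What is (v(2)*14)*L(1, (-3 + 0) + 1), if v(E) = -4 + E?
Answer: 56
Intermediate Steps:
(v(2)*14)*L(1, (-3 + 0) + 1) = ((-4 + 2)*14)*((-3 + 0) + 1) = (-2*14)*(-3 + 1) = -28*(-2) = 56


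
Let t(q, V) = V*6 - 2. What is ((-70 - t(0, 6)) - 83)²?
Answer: 34969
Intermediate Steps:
t(q, V) = -2 + 6*V (t(q, V) = 6*V - 2 = -2 + 6*V)
((-70 - t(0, 6)) - 83)² = ((-70 - (-2 + 6*6)) - 83)² = ((-70 - (-2 + 36)) - 83)² = ((-70 - 1*34) - 83)² = ((-70 - 34) - 83)² = (-104 - 83)² = (-187)² = 34969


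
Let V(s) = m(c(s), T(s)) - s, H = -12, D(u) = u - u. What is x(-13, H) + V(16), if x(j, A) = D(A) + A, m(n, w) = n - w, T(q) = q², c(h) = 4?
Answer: -280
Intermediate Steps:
D(u) = 0
x(j, A) = A (x(j, A) = 0 + A = A)
V(s) = 4 - s - s² (V(s) = (4 - s²) - s = 4 - s - s²)
x(-13, H) + V(16) = -12 + (4 - 1*16 - 1*16²) = -12 + (4 - 16 - 1*256) = -12 + (4 - 16 - 256) = -12 - 268 = -280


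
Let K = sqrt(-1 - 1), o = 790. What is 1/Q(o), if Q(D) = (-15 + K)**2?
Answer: (15 - I*sqrt(2))**(-2) ≈ 0.0043277 + 0.00082335*I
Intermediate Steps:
K = I*sqrt(2) (K = sqrt(-2) = I*sqrt(2) ≈ 1.4142*I)
Q(D) = (-15 + I*sqrt(2))**2
1/Q(o) = 1/((15 - I*sqrt(2))**2) = (15 - I*sqrt(2))**(-2)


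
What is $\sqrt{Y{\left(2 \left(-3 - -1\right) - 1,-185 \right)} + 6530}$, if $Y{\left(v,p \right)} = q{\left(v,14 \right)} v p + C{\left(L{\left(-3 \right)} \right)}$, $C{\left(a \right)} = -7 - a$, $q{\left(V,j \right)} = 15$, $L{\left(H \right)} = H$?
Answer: $\sqrt{20401} \approx 142.83$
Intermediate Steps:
$Y{\left(v,p \right)} = -4 + 15 p v$ ($Y{\left(v,p \right)} = 15 v p - 4 = 15 p v + \left(-7 + 3\right) = 15 p v - 4 = -4 + 15 p v$)
$\sqrt{Y{\left(2 \left(-3 - -1\right) - 1,-185 \right)} + 6530} = \sqrt{\left(-4 + 15 \left(-185\right) \left(2 \left(-3 - -1\right) - 1\right)\right) + 6530} = \sqrt{\left(-4 + 15 \left(-185\right) \left(2 \left(-3 + 1\right) - 1\right)\right) + 6530} = \sqrt{\left(-4 + 15 \left(-185\right) \left(2 \left(-2\right) - 1\right)\right) + 6530} = \sqrt{\left(-4 + 15 \left(-185\right) \left(-4 - 1\right)\right) + 6530} = \sqrt{\left(-4 + 15 \left(-185\right) \left(-5\right)\right) + 6530} = \sqrt{\left(-4 + 13875\right) + 6530} = \sqrt{13871 + 6530} = \sqrt{20401}$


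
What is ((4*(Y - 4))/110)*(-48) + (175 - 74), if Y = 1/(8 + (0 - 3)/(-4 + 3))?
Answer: 65233/605 ≈ 107.82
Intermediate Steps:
Y = 1/11 (Y = 1/(8 - 3/(-1)) = 1/(8 - 3*(-1)) = 1/(8 + 3) = 1/11 ≈ 0.090909)
((4*(Y - 4))/110)*(-48) + (175 - 74) = ((4*(1/11 - 4))/110)*(-48) + (175 - 74) = ((4*(-43/11))*(1/110))*(-48) + 101 = -172/11*1/110*(-48) + 101 = -86/605*(-48) + 101 = 4128/605 + 101 = 65233/605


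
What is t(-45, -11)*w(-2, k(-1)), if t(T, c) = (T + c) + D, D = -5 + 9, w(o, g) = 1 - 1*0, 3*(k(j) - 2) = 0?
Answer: -52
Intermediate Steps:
k(j) = 2 (k(j) = 2 + (⅓)*0 = 2 + 0 = 2)
w(o, g) = 1 (w(o, g) = 1 + 0 = 1)
D = 4
t(T, c) = 4 + T + c (t(T, c) = (T + c) + 4 = 4 + T + c)
t(-45, -11)*w(-2, k(-1)) = (4 - 45 - 11)*1 = -52*1 = -52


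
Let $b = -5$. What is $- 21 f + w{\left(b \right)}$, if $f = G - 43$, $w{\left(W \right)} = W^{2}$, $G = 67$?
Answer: $-479$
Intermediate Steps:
$f = 24$ ($f = 67 - 43 = 24$)
$- 21 f + w{\left(b \right)} = \left(-21\right) 24 + \left(-5\right)^{2} = -504 + 25 = -479$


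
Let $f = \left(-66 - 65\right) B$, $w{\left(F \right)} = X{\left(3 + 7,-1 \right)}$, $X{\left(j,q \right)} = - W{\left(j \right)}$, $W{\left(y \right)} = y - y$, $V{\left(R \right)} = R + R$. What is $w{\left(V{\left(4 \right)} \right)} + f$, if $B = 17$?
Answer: $-2227$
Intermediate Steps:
$V{\left(R \right)} = 2 R$
$W{\left(y \right)} = 0$
$X{\left(j,q \right)} = 0$ ($X{\left(j,q \right)} = \left(-1\right) 0 = 0$)
$w{\left(F \right)} = 0$
$f = -2227$ ($f = \left(-66 - 65\right) 17 = \left(-131\right) 17 = -2227$)
$w{\left(V{\left(4 \right)} \right)} + f = 0 - 2227 = -2227$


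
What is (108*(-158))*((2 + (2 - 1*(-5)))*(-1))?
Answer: 153576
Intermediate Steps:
(108*(-158))*((2 + (2 - 1*(-5)))*(-1)) = -17064*(2 + (2 + 5))*(-1) = -17064*(2 + 7)*(-1) = -153576*(-1) = -17064*(-9) = 153576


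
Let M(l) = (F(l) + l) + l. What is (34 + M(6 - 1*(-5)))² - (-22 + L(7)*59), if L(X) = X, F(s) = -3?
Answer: 2418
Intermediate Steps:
M(l) = -3 + 2*l (M(l) = (-3 + l) + l = -3 + 2*l)
(34 + M(6 - 1*(-5)))² - (-22 + L(7)*59) = (34 + (-3 + 2*(6 - 1*(-5))))² - (-22 + 7*59) = (34 + (-3 + 2*(6 + 5)))² - (-22 + 413) = (34 + (-3 + 2*11))² - 1*391 = (34 + (-3 + 22))² - 391 = (34 + 19)² - 391 = 53² - 391 = 2809 - 391 = 2418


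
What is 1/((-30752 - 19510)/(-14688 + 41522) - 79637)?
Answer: -13417/1068514760 ≈ -1.2557e-5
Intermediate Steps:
1/((-30752 - 19510)/(-14688 + 41522) - 79637) = 1/(-50262/26834 - 79637) = 1/(-50262*1/26834 - 79637) = 1/(-25131/13417 - 79637) = 1/(-1068514760/13417) = -13417/1068514760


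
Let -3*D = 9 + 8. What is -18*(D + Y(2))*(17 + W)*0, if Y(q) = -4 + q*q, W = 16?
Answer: 0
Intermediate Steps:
D = -17/3 (D = -(9 + 8)/3 = -⅓*17 = -17/3 ≈ -5.6667)
Y(q) = -4 + q²
-18*(D + Y(2))*(17 + W)*0 = -18*(-17/3 + (-4 + 2²))*(17 + 16)*0 = -18*(-17/3 + (-4 + 4))*33*0 = -18*(-17/3 + 0)*33*0 = -(-102)*33*0 = -18*(-187)*0 = 3366*0 = 0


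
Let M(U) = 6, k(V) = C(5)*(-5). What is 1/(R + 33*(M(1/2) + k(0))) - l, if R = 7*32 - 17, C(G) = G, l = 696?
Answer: -292321/420 ≈ -696.00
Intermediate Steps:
R = 207 (R = 224 - 17 = 207)
k(V) = -25 (k(V) = 5*(-5) = -25)
1/(R + 33*(M(1/2) + k(0))) - l = 1/(207 + 33*(6 - 25)) - 1*696 = 1/(207 + 33*(-19)) - 696 = 1/(207 - 627) - 696 = 1/(-420) - 696 = -1/420 - 696 = -292321/420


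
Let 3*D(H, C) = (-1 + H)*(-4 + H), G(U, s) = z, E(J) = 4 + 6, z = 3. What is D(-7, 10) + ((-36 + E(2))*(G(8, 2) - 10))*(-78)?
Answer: -42500/3 ≈ -14167.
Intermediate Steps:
E(J) = 10
G(U, s) = 3
D(H, C) = (-1 + H)*(-4 + H)/3 (D(H, C) = ((-1 + H)*(-4 + H))/3 = (-1 + H)*(-4 + H)/3)
D(-7, 10) + ((-36 + E(2))*(G(8, 2) - 10))*(-78) = (4/3 - 5/3*(-7) + (1/3)*(-7)**2) + ((-36 + 10)*(3 - 10))*(-78) = (4/3 + 35/3 + (1/3)*49) - 26*(-7)*(-78) = (4/3 + 35/3 + 49/3) + 182*(-78) = 88/3 - 14196 = -42500/3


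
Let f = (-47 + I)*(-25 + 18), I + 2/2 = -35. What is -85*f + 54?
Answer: -49331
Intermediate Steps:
I = -36 (I = -1 - 35 = -36)
f = 581 (f = (-47 - 36)*(-25 + 18) = -83*(-7) = 581)
-85*f + 54 = -85*581 + 54 = -49385 + 54 = -49331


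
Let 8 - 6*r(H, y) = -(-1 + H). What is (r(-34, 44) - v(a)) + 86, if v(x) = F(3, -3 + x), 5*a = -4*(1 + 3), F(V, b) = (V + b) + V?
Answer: 817/10 ≈ 81.700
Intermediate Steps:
r(H, y) = 7/6 + H/6 (r(H, y) = 4/3 - (-1)*(-1 + H)/6 = 4/3 - (1 - H)/6 = 4/3 + (-⅙ + H/6) = 7/6 + H/6)
F(V, b) = b + 2*V
a = -16/5 (a = (-4*(1 + 3))/5 = (-4*4)/5 = (⅕)*(-16) = -16/5 ≈ -3.2000)
v(x) = 3 + x (v(x) = (-3 + x) + 2*3 = (-3 + x) + 6 = 3 + x)
(r(-34, 44) - v(a)) + 86 = ((7/6 + (⅙)*(-34)) - (3 - 16/5)) + 86 = ((7/6 - 17/3) - 1*(-⅕)) + 86 = (-9/2 + ⅕) + 86 = -43/10 + 86 = 817/10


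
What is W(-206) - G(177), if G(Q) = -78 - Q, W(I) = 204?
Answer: 459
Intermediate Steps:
W(-206) - G(177) = 204 - (-78 - 1*177) = 204 - (-78 - 177) = 204 - 1*(-255) = 204 + 255 = 459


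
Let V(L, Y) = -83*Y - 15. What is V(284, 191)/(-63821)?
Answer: 15868/63821 ≈ 0.24863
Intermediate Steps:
V(L, Y) = -15 - 83*Y
V(284, 191)/(-63821) = (-15 - 83*191)/(-63821) = (-15 - 15853)*(-1/63821) = -15868*(-1/63821) = 15868/63821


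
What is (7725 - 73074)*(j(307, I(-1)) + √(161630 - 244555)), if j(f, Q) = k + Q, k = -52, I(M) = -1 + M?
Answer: 3528846 - 326745*I*√3317 ≈ 3.5288e+6 - 1.8818e+7*I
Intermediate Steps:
j(f, Q) = -52 + Q
(7725 - 73074)*(j(307, I(-1)) + √(161630 - 244555)) = (7725 - 73074)*((-52 + (-1 - 1)) + √(161630 - 244555)) = -65349*((-52 - 2) + √(-82925)) = -65349*(-54 + 5*I*√3317) = 3528846 - 326745*I*√3317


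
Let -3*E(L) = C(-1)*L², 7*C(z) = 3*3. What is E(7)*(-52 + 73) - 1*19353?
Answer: -19794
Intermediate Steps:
C(z) = 9/7 (C(z) = (3*3)/7 = (⅐)*9 = 9/7)
E(L) = -3*L²/7
E(7)*(-52 + 73) - 1*19353 = (-3/7*7²)*(-52 + 73) - 1*19353 = -3/7*49*21 - 19353 = -21*21 - 19353 = -441 - 19353 = -19794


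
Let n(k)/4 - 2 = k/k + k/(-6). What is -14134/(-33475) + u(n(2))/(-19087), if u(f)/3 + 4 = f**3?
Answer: 1334687422/5750435925 ≈ 0.23210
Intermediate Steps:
n(k) = 12 - 2*k/3 (n(k) = 8 + 4*(k/k + k/(-6)) = 8 + 4*(1 + k*(-1/6)) = 8 + 4*(1 - k/6) = 8 + (4 - 2*k/3) = 12 - 2*k/3)
u(f) = -12 + 3*f**3
-14134/(-33475) + u(n(2))/(-19087) = -14134/(-33475) + (-12 + 3*(12 - 2/3*2)**3)/(-19087) = -14134*(-1/33475) + (-12 + 3*(12 - 4/3)**3)*(-1/19087) = 14134/33475 + (-12 + 3*(32/3)**3)*(-1/19087) = 14134/33475 + (-12 + 3*(32768/27))*(-1/19087) = 14134/33475 + (-12 + 32768/9)*(-1/19087) = 14134/33475 + (32660/9)*(-1/19087) = 14134/33475 - 32660/171783 = 1334687422/5750435925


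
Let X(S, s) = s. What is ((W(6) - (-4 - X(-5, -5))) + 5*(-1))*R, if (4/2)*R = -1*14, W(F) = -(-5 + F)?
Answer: 49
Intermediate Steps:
W(F) = 5 - F
R = -7 (R = (-1*14)/2 = (½)*(-14) = -7)
((W(6) - (-4 - X(-5, -5))) + 5*(-1))*R = (((5 - 1*6) - (-4 - 1*(-5))) + 5*(-1))*(-7) = (((5 - 6) - (-4 + 5)) - 5)*(-7) = ((-1 - 1*1) - 5)*(-7) = ((-1 - 1) - 5)*(-7) = (-2 - 5)*(-7) = -7*(-7) = 49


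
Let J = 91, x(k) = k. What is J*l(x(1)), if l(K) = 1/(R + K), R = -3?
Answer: -91/2 ≈ -45.500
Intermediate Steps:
l(K) = 1/(-3 + K)
J*l(x(1)) = 91/(-3 + 1) = 91/(-2) = 91*(-½) = -91/2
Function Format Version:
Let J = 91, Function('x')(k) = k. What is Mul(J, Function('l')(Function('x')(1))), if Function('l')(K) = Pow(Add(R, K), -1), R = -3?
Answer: Rational(-91, 2) ≈ -45.500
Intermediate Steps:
Function('l')(K) = Pow(Add(-3, K), -1)
Mul(J, Function('l')(Function('x')(1))) = Mul(91, Pow(Add(-3, 1), -1)) = Mul(91, Pow(-2, -1)) = Mul(91, Rational(-1, 2)) = Rational(-91, 2)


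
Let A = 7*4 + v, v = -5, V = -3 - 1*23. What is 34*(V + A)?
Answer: -102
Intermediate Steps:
V = -26 (V = -3 - 23 = -26)
A = 23 (A = 7*4 - 5 = 28 - 5 = 23)
34*(V + A) = 34*(-26 + 23) = 34*(-3) = -102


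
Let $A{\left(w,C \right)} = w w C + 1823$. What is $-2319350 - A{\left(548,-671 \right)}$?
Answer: $199182811$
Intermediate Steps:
$A{\left(w,C \right)} = 1823 + C w^{2}$ ($A{\left(w,C \right)} = w^{2} C + 1823 = C w^{2} + 1823 = 1823 + C w^{2}$)
$-2319350 - A{\left(548,-671 \right)} = -2319350 - \left(1823 - 671 \cdot 548^{2}\right) = -2319350 - \left(1823 - 201503984\right) = -2319350 - -201502161 = -2319350 + 201502161 = 199182811$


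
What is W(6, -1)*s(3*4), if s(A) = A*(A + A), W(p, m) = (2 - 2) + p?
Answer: 1728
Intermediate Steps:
W(p, m) = p (W(p, m) = 0 + p = p)
s(A) = 2*A**2 (s(A) = A*(2*A) = 2*A**2)
W(6, -1)*s(3*4) = 6*(2*(3*4)**2) = 6*(2*12**2) = 6*(2*144) = 6*288 = 1728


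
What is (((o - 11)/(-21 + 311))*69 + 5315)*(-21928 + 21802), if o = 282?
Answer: -98283087/145 ≈ -6.7781e+5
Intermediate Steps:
(((o - 11)/(-21 + 311))*69 + 5315)*(-21928 + 21802) = (((282 - 11)/(-21 + 311))*69 + 5315)*(-21928 + 21802) = ((271/290)*69 + 5315)*(-126) = (18699/290 + 5315)*(-126) = (1560049/290)*(-126) = -98283087/145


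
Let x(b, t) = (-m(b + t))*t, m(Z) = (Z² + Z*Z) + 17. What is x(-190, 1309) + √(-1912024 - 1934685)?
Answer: -3278179751 + I*√3846709 ≈ -3.2782e+9 + 1961.3*I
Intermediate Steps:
m(Z) = 17 + 2*Z² (m(Z) = (Z² + Z²) + 17 = 2*Z² + 17 = 17 + 2*Z²)
x(b, t) = t*(-17 - 2*(b + t)²) (x(b, t) = (-(17 + 2*(b + t)²))*t = (-17 - 2*(b + t)²)*t = t*(-17 - 2*(b + t)²))
x(-190, 1309) + √(-1912024 - 1934685) = -1*1309*(17 + 2*(-190 + 1309)²) + √(-1912024 - 1934685) = -1*1309*(17 + 2*1119²) + √(-3846709) = -1*1309*(17 + 2*1252161) + I*√3846709 = -1*1309*(17 + 2504322) + I*√3846709 = -1*1309*2504339 + I*√3846709 = -3278179751 + I*√3846709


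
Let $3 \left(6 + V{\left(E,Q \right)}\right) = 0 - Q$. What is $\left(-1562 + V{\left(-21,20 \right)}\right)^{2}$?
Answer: $\frac{22316176}{9} \approx 2.4796 \cdot 10^{6}$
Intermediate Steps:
$V{\left(E,Q \right)} = -6 - \frac{Q}{3}$ ($V{\left(E,Q \right)} = -6 + \frac{0 - Q}{3} = -6 + \frac{\left(-1\right) Q}{3} = -6 - \frac{Q}{3}$)
$\left(-1562 + V{\left(-21,20 \right)}\right)^{2} = \left(-1562 - \frac{38}{3}\right)^{2} = \left(- \frac{4724}{3}\right)^{2} = \frac{22316176}{9}$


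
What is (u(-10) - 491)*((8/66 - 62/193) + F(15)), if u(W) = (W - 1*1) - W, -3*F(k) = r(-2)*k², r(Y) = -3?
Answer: -234807164/2123 ≈ -1.1060e+5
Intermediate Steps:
F(k) = k² (F(k) = -(-1)*k² = k²)
u(W) = -1 (u(W) = (W - 1) - W = (-1 + W) - W = -1)
(u(-10) - 491)*((8/66 - 62/193) + F(15)) = (-1 - 491)*((8/66 - 62/193) + 15²) = -492*((8*(1/66) - 62*1/193) + 225) = -492*((4/33 - 62/193) + 225) = -492*(-1274/6369 + 225) = -492*1431751/6369 = -234807164/2123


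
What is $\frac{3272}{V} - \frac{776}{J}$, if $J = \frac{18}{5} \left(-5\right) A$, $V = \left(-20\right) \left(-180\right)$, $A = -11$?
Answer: $- \frac{4967}{1650} \approx -3.0103$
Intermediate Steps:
$V = 3600$
$J = 198$ ($J = \frac{18}{5} \left(-5\right) \left(-11\right) = \left(-18\right) \left(-11\right) = 198$)
$\frac{3272}{V} - \frac{776}{J} = \frac{3272}{3600} - \frac{776}{198} = 3272 \cdot \frac{1}{3600} - \frac{388}{99} = \frac{409}{450} - \frac{388}{99} = - \frac{4967}{1650}$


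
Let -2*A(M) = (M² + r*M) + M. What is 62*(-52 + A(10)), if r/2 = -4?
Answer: -4154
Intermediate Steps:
r = -8 (r = 2*(-4) = -8)
A(M) = -M²/2 + 7*M/2 (A(M) = -((M² - 8*M) + M)/2 = -(M² - 7*M)/2 = -M²/2 + 7*M/2)
62*(-52 + A(10)) = 62*(-52 + (½)*10*(7 - 1*10)) = 62*(-52 + (½)*10*(7 - 10)) = 62*(-52 + (½)*10*(-3)) = 62*(-52 - 15) = 62*(-67) = -4154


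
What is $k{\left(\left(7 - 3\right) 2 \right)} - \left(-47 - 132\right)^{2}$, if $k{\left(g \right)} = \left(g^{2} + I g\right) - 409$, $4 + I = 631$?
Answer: $-27370$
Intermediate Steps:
$I = 627$ ($I = -4 + 631 = 627$)
$k{\left(g \right)} = -409 + g^{2} + 627 g$ ($k{\left(g \right)} = \left(g^{2} + 627 g\right) - 409 = -409 + g^{2} + 627 g$)
$k{\left(\left(7 - 3\right) 2 \right)} - \left(-47 - 132\right)^{2} = \left(-409 + \left(\left(7 - 3\right) 2\right)^{2} + 627 \left(7 - 3\right) 2\right) - \left(-47 - 132\right)^{2} = \left(-409 + \left(4 \cdot 2\right)^{2} + 627 \cdot 4 \cdot 2\right) - \left(-179\right)^{2} = \left(-409 + 8^{2} + 627 \cdot 8\right) - 32041 = \left(-409 + 64 + 5016\right) - 32041 = 4671 - 32041 = -27370$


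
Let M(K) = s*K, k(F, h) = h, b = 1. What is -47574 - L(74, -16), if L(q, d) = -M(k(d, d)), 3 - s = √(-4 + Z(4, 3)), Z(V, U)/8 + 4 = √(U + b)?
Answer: -47622 + 32*I*√5 ≈ -47622.0 + 71.554*I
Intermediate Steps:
Z(V, U) = -32 + 8*√(1 + U) (Z(V, U) = -32 + 8*√(U + 1) = -32 + 8*√(1 + U))
s = 3 - 2*I*√5 (s = 3 - √(-4 + (-32 + 8*√(1 + 3))) = 3 - √(-4 + (-32 + 8*√4)) = 3 - √(-4 + (-32 + 8*2)) = 3 - √(-4 + (-32 + 16)) = 3 - √(-4 - 16) = 3 - √(-20) = 3 - 2*I*√5 ≈ 3.0 - 4.4721*I)
M(K) = K*(3 - 2*I*√5) (M(K) = (3 - 2*I*√5)*K = K*(3 - 2*I*√5))
L(q, d) = -d*(3 - 2*I*√5)
-47574 - L(74, -16) = -47574 - (-16)*(-3 + 2*I*√5) = -47574 - (48 - 32*I*√5) = -47574 + (-48 + 32*I*√5) = -47622 + 32*I*√5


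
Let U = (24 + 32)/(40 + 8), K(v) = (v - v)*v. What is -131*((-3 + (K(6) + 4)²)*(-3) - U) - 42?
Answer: 31319/6 ≈ 5219.8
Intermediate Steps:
K(v) = 0 (K(v) = 0*v = 0)
U = 7/6 (U = 56/48 = 56*(1/48) = 7/6 ≈ 1.1667)
-131*((-3 + (K(6) + 4)²)*(-3) - U) - 42 = -131*((-3 + (0 + 4)²)*(-3) - 1*7/6) - 42 = -131*((-3 + 4²)*(-3) - 7/6) - 42 = -131*((-3 + 16)*(-3) - 7/6) - 42 = -131*(13*(-3) - 7/6) - 42 = -131*(-39 - 7/6) - 42 = -131*(-241/6) - 42 = 31571/6 - 42 = 31319/6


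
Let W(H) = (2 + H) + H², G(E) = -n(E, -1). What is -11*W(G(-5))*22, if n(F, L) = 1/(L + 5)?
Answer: -3509/8 ≈ -438.63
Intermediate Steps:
n(F, L) = 1/(5 + L)
G(E) = -¼ (G(E) = -1/(5 - 1) = -1/4 = -1*¼ = -¼)
W(H) = 2 + H + H²
-11*W(G(-5))*22 = -11*(2 - ¼ + (-¼)²)*22 = -11*(2 - ¼ + 1/16)*22 = -11*29/16*22 = -319/16*22 = -3509/8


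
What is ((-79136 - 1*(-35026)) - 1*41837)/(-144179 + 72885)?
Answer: 85947/71294 ≈ 1.2055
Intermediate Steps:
((-79136 - 1*(-35026)) - 1*41837)/(-144179 + 72885) = ((-79136 + 35026) - 41837)/(-71294) = (-44110 - 41837)*(-1/71294) = -85947*(-1/71294) = 85947/71294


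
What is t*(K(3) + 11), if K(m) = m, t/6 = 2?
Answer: 168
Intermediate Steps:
t = 12 (t = 6*2 = 12)
t*(K(3) + 11) = 12*(3 + 11) = 12*14 = 168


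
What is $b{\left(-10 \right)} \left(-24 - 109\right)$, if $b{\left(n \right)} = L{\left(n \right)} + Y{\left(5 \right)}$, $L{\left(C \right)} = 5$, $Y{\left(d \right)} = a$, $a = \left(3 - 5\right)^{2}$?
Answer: $-1197$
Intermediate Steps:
$a = 4$ ($a = \left(-2\right)^{2} = 4$)
$Y{\left(d \right)} = 4$
$b{\left(n \right)} = 9$ ($b{\left(n \right)} = 5 + 4 = 9$)
$b{\left(-10 \right)} \left(-24 - 109\right) = 9 \left(-24 - 109\right) = 9 \left(-133\right) = -1197$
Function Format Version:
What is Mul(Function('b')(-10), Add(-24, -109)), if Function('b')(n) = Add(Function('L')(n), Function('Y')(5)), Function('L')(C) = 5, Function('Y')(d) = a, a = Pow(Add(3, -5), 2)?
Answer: -1197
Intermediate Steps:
a = 4 (a = Pow(-2, 2) = 4)
Function('Y')(d) = 4
Function('b')(n) = 9 (Function('b')(n) = Add(5, 4) = 9)
Mul(Function('b')(-10), Add(-24, -109)) = Mul(9, Add(-24, -109)) = Mul(9, -133) = -1197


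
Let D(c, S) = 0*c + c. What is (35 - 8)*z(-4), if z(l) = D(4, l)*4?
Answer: 432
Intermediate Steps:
D(c, S) = c (D(c, S) = 0 + c = c)
z(l) = 16 (z(l) = 4*4 = 16)
(35 - 8)*z(-4) = (35 - 8)*16 = 27*16 = 432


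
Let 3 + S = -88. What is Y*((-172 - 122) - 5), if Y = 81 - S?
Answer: -51428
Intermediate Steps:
S = -91 (S = -3 - 88 = -91)
Y = 172 (Y = 81 - 1*(-91) = 81 + 91 = 172)
Y*((-172 - 122) - 5) = 172*((-172 - 122) - 5) = 172*(-294 - 5) = 172*(-299) = -51428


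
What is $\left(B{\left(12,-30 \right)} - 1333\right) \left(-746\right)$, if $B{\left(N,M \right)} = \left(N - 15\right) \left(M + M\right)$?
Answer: $860138$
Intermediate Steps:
$B{\left(N,M \right)} = 2 M \left(-15 + N\right)$ ($B{\left(N,M \right)} = \left(-15 + N\right) 2 M = 2 M \left(-15 + N\right)$)
$\left(B{\left(12,-30 \right)} - 1333\right) \left(-746\right) = \left(2 \left(-30\right) \left(-15 + 12\right) - 1333\right) \left(-746\right) = \left(2 \left(-30\right) \left(-3\right) - 1333\right) \left(-746\right) = \left(180 - 1333\right) \left(-746\right) = \left(-1153\right) \left(-746\right) = 860138$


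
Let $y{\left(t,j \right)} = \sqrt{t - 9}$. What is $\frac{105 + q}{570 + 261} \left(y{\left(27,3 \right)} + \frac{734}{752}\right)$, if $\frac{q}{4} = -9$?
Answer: $\frac{8441}{104152} + \frac{69 \sqrt{2}}{277} \approx 0.43332$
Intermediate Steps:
$q = -36$ ($q = 4 \left(-9\right) = -36$)
$y{\left(t,j \right)} = \sqrt{-9 + t}$
$\frac{105 + q}{570 + 261} \left(y{\left(27,3 \right)} + \frac{734}{752}\right) = \frac{105 - 36}{570 + 261} \left(\sqrt{-9 + 27} + \frac{734}{752}\right) = \frac{69}{831} \left(\sqrt{18} + 734 \cdot \frac{1}{752}\right) = 69 \cdot \frac{1}{831} \left(3 \sqrt{2} + \frac{367}{376}\right) = \frac{23 \left(\frac{367}{376} + 3 \sqrt{2}\right)}{277} = \frac{8441}{104152} + \frac{69 \sqrt{2}}{277}$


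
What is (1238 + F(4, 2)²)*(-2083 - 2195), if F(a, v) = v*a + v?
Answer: -5723964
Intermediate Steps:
F(a, v) = v + a*v (F(a, v) = a*v + v = v + a*v)
(1238 + F(4, 2)²)*(-2083 - 2195) = (1238 + (2*(1 + 4))²)*(-2083 - 2195) = (1238 + (2*5)²)*(-4278) = (1238 + 10²)*(-4278) = (1238 + 100)*(-4278) = 1338*(-4278) = -5723964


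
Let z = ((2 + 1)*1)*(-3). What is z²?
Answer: 81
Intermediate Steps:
z = -9 (z = (3*1)*(-3) = 3*(-3) = -9)
z² = (-9)² = 81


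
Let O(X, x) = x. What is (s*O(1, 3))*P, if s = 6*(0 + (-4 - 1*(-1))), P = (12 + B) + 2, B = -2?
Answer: -648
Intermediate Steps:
P = 12 (P = (12 - 2) + 2 = 10 + 2 = 12)
s = -18 (s = 6*(0 + (-4 + 1)) = 6*(0 - 3) = 6*(-3) = -18)
(s*O(1, 3))*P = -18*3*12 = -54*12 = -648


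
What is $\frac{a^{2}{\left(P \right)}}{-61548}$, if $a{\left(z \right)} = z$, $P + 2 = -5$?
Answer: $- \frac{49}{61548} \approx -0.00079613$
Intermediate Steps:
$P = -7$ ($P = -2 - 5 = -7$)
$\frac{a^{2}{\left(P \right)}}{-61548} = \frac{\left(-7\right)^{2}}{-61548} = 49 \left(- \frac{1}{61548}\right) = - \frac{49}{61548}$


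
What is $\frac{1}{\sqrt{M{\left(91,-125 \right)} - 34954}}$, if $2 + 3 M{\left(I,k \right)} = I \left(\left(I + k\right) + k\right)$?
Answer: $- \frac{i \sqrt{357999}}{119333} \approx - 0.005014 i$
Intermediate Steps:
$M{\left(I,k \right)} = - \frac{2}{3} + \frac{I \left(I + 2 k\right)}{3}$ ($M{\left(I,k \right)} = - \frac{2}{3} + \frac{I \left(\left(I + k\right) + k\right)}{3} = - \frac{2}{3} + \frac{I \left(I + 2 k\right)}{3}$)
$\frac{1}{\sqrt{M{\left(91,-125 \right)} - 34954}} = \frac{1}{\sqrt{\left(- \frac{2}{3} + \frac{91^{2}}{3} + \frac{2}{3} \cdot 91 \left(-125\right)\right) - 34954}} = \frac{1}{\sqrt{\left(- \frac{2}{3} + \frac{1}{3} \cdot 8281 - \frac{22750}{3}\right) - 34954}} = \frac{1}{\sqrt{\left(- \frac{2}{3} + \frac{8281}{3} - \frac{22750}{3}\right) - 34954}} = \frac{1}{\sqrt{- \frac{14471}{3} - 34954}} = \frac{1}{\sqrt{- \frac{119333}{3}}} = \frac{1}{\frac{1}{3} i \sqrt{357999}} = - \frac{i \sqrt{357999}}{119333}$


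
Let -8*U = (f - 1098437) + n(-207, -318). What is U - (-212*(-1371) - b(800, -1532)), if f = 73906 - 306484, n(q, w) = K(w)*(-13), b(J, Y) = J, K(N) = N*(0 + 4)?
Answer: -1004337/8 ≈ -1.2554e+5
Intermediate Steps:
K(N) = 4*N (K(N) = N*4 = 4*N)
n(q, w) = -52*w (n(q, w) = (4*w)*(-13) = -52*w)
f = -232578
U = 1314479/8 (U = -((-232578 - 1098437) - 52*(-318))/8 = -(-1331015 + 16536)/8 = -1/8*(-1314479) = 1314479/8 ≈ 1.6431e+5)
U - (-212*(-1371) - b(800, -1532)) = 1314479/8 - (-212*(-1371) - 1*800) = 1314479/8 - (290652 - 800) = 1314479/8 - 1*289852 = 1314479/8 - 289852 = -1004337/8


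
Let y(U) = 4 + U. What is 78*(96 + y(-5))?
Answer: 7410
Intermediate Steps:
78*(96 + y(-5)) = 78*(96 + (4 - 5)) = 78*(96 - 1) = 78*95 = 7410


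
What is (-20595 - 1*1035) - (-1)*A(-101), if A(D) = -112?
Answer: -21742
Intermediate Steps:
(-20595 - 1*1035) - (-1)*A(-101) = (-20595 - 1*1035) - (-1)*(-112) = (-20595 - 1035) - 1*112 = -21630 - 112 = -21742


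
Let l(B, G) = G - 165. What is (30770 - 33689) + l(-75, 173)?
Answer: -2911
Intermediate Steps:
l(B, G) = -165 + G
(30770 - 33689) + l(-75, 173) = (30770 - 33689) + (-165 + 173) = -2919 + 8 = -2911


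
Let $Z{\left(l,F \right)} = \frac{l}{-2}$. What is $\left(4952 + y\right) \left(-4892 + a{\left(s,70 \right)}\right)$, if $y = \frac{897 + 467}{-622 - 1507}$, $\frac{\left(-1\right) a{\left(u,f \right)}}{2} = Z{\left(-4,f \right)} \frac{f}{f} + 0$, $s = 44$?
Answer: $- \frac{51610909824}{2129} \approx -2.4242 \cdot 10^{7}$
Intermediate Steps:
$Z{\left(l,F \right)} = - \frac{l}{2}$ ($Z{\left(l,F \right)} = l \left(- \frac{1}{2}\right) = - \frac{l}{2}$)
$a{\left(u,f \right)} = -4$ ($a{\left(u,f \right)} = - 2 \left(\left(- \frac{1}{2}\right) \left(-4\right) \frac{f}{f} + 0\right) = - 2 \left(2 \cdot 1 + 0\right) = - 2 \left(2 + 0\right) = \left(-2\right) 2 = -4$)
$y = - \frac{1364}{2129}$ ($y = \frac{1364}{-2129} = 1364 \left(- \frac{1}{2129}\right) = - \frac{1364}{2129} \approx -0.64068$)
$\left(4952 + y\right) \left(-4892 + a{\left(s,70 \right)}\right) = \left(4952 - \frac{1364}{2129}\right) \left(-4892 - 4\right) = \frac{10541444}{2129} \left(-4896\right) = - \frac{51610909824}{2129}$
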